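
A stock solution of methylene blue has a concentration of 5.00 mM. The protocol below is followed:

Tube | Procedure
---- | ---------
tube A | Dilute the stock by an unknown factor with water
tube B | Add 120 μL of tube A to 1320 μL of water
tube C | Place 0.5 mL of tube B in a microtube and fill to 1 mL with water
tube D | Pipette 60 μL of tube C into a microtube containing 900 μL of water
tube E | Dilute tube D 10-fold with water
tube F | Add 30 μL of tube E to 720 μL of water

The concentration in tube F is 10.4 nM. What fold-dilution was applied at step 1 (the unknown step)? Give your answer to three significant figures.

5.01-fold

Step 1: unknown factor x
Step 2: 120 μL + 1320 μL = 1440 μL total → factor 1440/120 = 12
Step 3: 0.5 mL brought to 1 mL → factor 1/0.5 = 2
Step 4: 60 μL + 900 μL = 960 μL total → factor 960/60 = 16
Step 5: 10-fold → factor 10
Step 6: 30 μL + 720 μL = 750 μL total → factor 750/30 = 25
Product of known-step factors = 96000
Overall factor = 5.00 mM / (10.4 nM) = 4.8077 × 10^5
x = 4.8077 × 10^5 / 96000 = 5.01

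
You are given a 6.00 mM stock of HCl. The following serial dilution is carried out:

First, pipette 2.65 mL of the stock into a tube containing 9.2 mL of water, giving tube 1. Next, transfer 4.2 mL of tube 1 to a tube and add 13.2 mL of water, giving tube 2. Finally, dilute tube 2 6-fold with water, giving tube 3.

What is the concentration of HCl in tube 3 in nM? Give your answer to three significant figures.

5.40 × 10^4 nM

Step 1: 2.65 mL + 9.2 mL = 11.85 mL total → factor 11.85/2.65 = 4.4717
Step 2: 4.2 mL + 13.2 mL = 17.4 mL total → factor 17.4/4.2 = 4.1429
Step 3: 6-fold → factor 6
Overall dilution factor = 4.4717 × 4.1429 × 6 = 111.15
Final = 6.00 mM / 111.15 = 0.05398 mM = 5.40 × 10^4 nM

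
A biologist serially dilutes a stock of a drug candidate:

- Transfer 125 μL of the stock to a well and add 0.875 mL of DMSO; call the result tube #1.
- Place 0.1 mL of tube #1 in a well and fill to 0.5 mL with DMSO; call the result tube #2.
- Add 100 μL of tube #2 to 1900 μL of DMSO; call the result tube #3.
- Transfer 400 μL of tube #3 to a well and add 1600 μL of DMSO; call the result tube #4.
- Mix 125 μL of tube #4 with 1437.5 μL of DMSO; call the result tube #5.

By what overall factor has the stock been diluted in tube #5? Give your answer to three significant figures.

5.00 × 10^4

Step 1: 125 μL + 0.875 mL = 1000 μL total → factor 1000/125 = 8
Step 2: 0.1 mL brought to 0.5 mL → factor 0.5/0.1 = 5
Step 3: 100 μL + 1900 μL = 2000 μL total → factor 2000/100 = 20
Step 4: 400 μL + 1600 μL = 2000 μL total → factor 2000/400 = 5
Step 5: 125 μL + 1437.5 μL = 1562.5 μL total → factor 1562.5/125 = 12.5
Overall dilution factor = 8 × 5 × 20 × 5 × 12.5 = 50000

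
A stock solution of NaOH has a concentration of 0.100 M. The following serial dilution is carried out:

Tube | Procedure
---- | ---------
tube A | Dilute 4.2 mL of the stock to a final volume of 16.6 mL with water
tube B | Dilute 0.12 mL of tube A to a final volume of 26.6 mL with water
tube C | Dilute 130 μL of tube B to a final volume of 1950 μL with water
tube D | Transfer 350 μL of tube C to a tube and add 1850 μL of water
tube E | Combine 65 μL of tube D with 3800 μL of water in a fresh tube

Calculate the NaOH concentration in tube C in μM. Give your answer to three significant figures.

Step 1: 4.2 mL brought to 16.6 mL → factor 16.6/4.2 = 3.9524
Step 2: 0.12 mL brought to 26.6 mL → factor 26.6/0.12 = 221.67
Step 3: 130 μL brought to 1950 μL → factor 1950/130 = 15
Dilution factor through tube C = 3.9524 × 221.67 × 15 = 13142
[tube C] = 0.100 M / 13142 = 7.609 × 10^-6 M = 7.61 μM

7.61 μM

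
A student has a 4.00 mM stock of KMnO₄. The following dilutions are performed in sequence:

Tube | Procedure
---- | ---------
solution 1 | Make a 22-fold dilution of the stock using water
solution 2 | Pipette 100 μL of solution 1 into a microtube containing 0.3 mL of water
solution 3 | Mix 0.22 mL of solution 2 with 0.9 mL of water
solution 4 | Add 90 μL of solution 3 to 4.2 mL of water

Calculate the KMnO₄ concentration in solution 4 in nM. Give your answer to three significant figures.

187 nM

Step 1: 22-fold → factor 22
Step 2: 100 μL + 0.3 mL = 400 μL total → factor 400/100 = 4
Step 3: 0.22 mL + 0.9 mL = 1.12 mL total → factor 1.12/0.22 = 5.0909
Step 4: 90 μL + 4.2 mL = 4290 μL total → factor 4290/90 = 47.667
Dilution factor through solution 4 = 22 × 4 × 5.0909 × 47.667 = 21355
[solution 4] = 4.00 mM / 21355 = 0.0001873 mM = 187 nM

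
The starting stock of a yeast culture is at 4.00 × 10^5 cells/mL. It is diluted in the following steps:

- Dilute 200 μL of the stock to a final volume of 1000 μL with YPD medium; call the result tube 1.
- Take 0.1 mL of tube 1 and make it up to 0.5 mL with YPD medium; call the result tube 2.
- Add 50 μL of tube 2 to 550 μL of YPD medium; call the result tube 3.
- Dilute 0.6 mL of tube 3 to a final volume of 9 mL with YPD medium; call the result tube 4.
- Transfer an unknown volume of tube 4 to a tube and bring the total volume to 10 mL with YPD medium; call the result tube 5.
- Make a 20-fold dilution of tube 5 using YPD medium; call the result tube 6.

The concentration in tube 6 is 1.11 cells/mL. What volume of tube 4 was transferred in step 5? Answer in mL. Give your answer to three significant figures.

Step 1: 200 μL brought to 1000 μL → factor 1000/200 = 5
Step 2: 0.1 mL brought to 0.5 mL → factor 0.5/0.1 = 5
Step 3: 50 μL + 550 μL = 600 μL total → factor 600/50 = 12
Step 4: 0.6 mL brought to 9 mL → factor 9/0.6 = 15
Step 5: v brought to 10 mL → factor = 10 mL/v
Step 6: 20-fold → factor 20
Product of known-step factors = 90000
Overall factor = 4.00 × 10^5 cells/mL / (1.11 cells/mL) = 3.6036 × 10^5
Step-5 factor = 3.6036 × 10^5 / 90000 = 4.004
v = 10 mL / 4.004 = 2.50 mL

2.50 mL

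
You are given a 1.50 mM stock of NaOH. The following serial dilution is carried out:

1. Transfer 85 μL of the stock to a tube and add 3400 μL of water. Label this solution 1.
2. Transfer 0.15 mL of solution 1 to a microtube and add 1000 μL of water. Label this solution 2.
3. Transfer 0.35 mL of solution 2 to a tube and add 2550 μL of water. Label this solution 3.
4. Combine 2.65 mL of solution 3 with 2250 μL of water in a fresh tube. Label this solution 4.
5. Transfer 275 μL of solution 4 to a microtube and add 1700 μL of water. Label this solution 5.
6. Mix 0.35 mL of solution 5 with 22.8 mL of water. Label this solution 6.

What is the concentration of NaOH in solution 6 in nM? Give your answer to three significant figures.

Step 1: 85 μL + 3400 μL = 3485 μL total → factor 3485/85 = 41
Step 2: 0.15 mL + 1000 μL = 1.15 mL total → factor 1.15/0.15 = 7.6667
Step 3: 0.35 mL + 2550 μL = 2.9 mL total → factor 2.9/0.35 = 8.2857
Step 4: 2.65 mL + 2250 μL = 4.9 mL total → factor 4.9/2.65 = 1.8491
Step 5: 275 μL + 1700 μL = 1975 μL total → factor 1975/275 = 7.1818
Step 6: 0.35 mL + 22.8 mL = 23.15 mL total → factor 23.15/0.35 = 66.143
Overall dilution factor = 41 × 7.6667 × 8.2857 × 1.8491 × 7.1818 × 66.143 = 2.2876 × 10^6
Final = 1.50 mM / 2.2876 × 10^6 = 6.557 × 10^-7 mM = 0.656 nM

0.656 nM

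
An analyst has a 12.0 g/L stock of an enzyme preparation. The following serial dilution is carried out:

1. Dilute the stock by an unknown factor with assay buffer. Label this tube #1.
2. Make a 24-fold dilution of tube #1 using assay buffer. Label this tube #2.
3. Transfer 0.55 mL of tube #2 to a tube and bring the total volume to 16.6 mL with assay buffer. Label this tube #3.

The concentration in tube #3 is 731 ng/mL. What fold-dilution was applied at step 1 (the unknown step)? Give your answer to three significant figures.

Step 1: unknown factor x
Step 2: 24-fold → factor 24
Step 3: 0.55 mL brought to 16.6 mL → factor 16.6/0.55 = 30.182
Product of known-step factors = 724.36
Overall factor = 12.0 g/L / (731 ng/mL) = 16416
x = 16416 / 724.36 = 22.7

22.7-fold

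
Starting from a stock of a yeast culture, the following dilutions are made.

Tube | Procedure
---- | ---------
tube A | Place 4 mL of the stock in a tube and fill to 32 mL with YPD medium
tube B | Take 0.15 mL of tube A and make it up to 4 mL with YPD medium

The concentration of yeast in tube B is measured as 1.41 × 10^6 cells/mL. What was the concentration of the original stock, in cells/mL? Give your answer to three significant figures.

3.01 × 10^8 cells/mL

Step 1: 4 mL brought to 32 mL → factor 32/4 = 8
Step 2: 0.15 mL brought to 4 mL → factor 4/0.15 = 26.667
Overall dilution factor = 8 × 26.667 = 213.33
Stock = 1.41 × 10^6 cells/mL × 213.33 = 3.01 × 10^8 cells/mL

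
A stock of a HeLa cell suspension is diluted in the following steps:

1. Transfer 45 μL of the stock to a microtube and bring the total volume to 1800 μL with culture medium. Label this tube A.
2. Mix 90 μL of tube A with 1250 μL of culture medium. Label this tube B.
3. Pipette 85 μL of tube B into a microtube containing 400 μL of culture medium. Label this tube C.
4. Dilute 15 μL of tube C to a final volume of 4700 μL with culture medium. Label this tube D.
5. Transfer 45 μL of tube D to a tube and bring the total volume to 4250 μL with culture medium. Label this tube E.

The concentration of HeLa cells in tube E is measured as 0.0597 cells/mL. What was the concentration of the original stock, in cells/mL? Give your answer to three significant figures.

Step 1: 45 μL brought to 1800 μL → factor 1800/45 = 40
Step 2: 90 μL + 1250 μL = 1340 μL total → factor 1340/90 = 14.889
Step 3: 85 μL + 400 μL = 485 μL total → factor 485/85 = 5.7059
Step 4: 15 μL brought to 4700 μL → factor 4700/15 = 313.33
Step 5: 45 μL brought to 4250 μL → factor 4250/45 = 94.444
Overall dilution factor = 40 × 14.889 × 5.7059 × 313.33 × 94.444 = 1.0056 × 10^8
Stock = 0.0597 cells/mL × 1.0056 × 10^8 = 6.00 × 10^6 cells/mL

6.00 × 10^6 cells/mL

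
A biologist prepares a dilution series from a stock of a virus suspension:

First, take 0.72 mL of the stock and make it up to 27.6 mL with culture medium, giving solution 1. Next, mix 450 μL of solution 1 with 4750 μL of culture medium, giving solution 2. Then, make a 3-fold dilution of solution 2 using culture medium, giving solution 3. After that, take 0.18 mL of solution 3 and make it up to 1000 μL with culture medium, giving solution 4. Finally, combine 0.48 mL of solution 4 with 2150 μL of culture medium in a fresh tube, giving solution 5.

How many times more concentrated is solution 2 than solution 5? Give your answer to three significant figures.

91.3

Step 1: 0.72 mL brought to 27.6 mL → factor 27.6/0.72 = 38.333
Step 2: 450 μL + 4750 μL = 5200 μL total → factor 5200/450 = 11.556
Step 3: 3-fold → factor 3
Step 4: 0.18 mL brought to 1000 μL → factor 1/0.18 = 5.5556
Step 5: 0.48 mL + 2150 μL = 2.63 mL total → factor 2.63/0.48 = 5.4792
Dilution factor to solution 2 = 442.96; to solution 5 = 40451
[solution 2]/[solution 5] = (factor to solution 5)/(factor to solution 2) = 40451/442.96 = 91.3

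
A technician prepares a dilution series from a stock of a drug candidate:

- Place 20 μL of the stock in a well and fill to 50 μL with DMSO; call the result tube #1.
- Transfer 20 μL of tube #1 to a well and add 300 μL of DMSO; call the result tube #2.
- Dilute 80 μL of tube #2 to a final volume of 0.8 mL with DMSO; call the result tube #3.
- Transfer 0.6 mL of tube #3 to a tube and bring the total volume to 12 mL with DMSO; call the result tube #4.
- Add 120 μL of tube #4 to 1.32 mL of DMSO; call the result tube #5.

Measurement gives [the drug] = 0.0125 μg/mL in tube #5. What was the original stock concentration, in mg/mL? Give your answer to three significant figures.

Step 1: 20 μL brought to 50 μL → factor 50/20 = 2.5
Step 2: 20 μL + 300 μL = 320 μL total → factor 320/20 = 16
Step 3: 80 μL brought to 0.8 mL → factor 800/80 = 10
Step 4: 0.6 mL brought to 12 mL → factor 12/0.6 = 20
Step 5: 120 μL + 1.32 mL = 1440 μL total → factor 1440/120 = 12
Overall dilution factor = 2.5 × 16 × 10 × 20 × 12 = 96000
Stock = 0.0125 μg/mL × 96000 = 1200 μg/mL = 1.20 mg/mL

1.20 mg/mL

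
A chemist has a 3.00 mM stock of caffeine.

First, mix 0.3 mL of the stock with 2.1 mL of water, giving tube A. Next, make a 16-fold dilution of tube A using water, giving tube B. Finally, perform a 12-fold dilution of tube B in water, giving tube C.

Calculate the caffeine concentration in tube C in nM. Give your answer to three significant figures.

1.95 × 10^3 nM

Step 1: 0.3 mL + 2.1 mL = 2.4 mL total → factor 2.4/0.3 = 8
Step 2: 16-fold → factor 16
Step 3: 12-fold → factor 12
Dilution factor through tube C = 8 × 16 × 12 = 1536
[tube C] = 3.00 mM / 1536 = 0.001953 mM = 1.95 × 10^3 nM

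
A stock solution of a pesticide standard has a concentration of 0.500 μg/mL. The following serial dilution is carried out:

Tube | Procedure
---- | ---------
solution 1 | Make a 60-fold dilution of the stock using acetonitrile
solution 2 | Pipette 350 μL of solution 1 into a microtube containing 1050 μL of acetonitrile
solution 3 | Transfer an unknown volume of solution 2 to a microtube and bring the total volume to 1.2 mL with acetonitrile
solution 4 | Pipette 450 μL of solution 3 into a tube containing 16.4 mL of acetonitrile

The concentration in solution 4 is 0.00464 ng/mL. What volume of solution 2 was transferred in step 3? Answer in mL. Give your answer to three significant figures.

0.100 mL

Step 1: 60-fold → factor 60
Step 2: 350 μL + 1050 μL = 1400 μL total → factor 1400/350 = 4
Step 3: v brought to 1.2 mL → factor = 1.2 mL/v
Step 4: 450 μL + 16.4 mL = 16850 μL total → factor 16850/450 = 37.444
Product of known-step factors = 8986.7
Overall factor = 0.500 μg/mL / (0.00464 ng/mL) = 1.0776 × 10^5
Step-3 factor = 1.0776 × 10^5 / 8986.7 = 11.991
v = 1.2 mL / 11.991 = 0.100 mL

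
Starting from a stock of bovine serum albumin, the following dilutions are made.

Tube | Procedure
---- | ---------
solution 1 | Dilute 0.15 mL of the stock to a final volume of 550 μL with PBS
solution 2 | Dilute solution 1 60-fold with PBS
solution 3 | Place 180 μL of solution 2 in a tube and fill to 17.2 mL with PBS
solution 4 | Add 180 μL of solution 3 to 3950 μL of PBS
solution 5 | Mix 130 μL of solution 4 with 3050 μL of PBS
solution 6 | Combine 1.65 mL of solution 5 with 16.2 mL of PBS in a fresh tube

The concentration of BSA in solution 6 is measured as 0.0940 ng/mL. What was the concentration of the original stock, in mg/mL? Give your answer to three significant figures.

Step 1: 0.15 mL brought to 550 μL → factor 0.55/0.15 = 3.6667
Step 2: 60-fold → factor 60
Step 3: 180 μL brought to 17.2 mL → factor 17200/180 = 95.556
Step 4: 180 μL + 3950 μL = 4130 μL total → factor 4130/180 = 22.944
Step 5: 130 μL + 3050 μL = 3180 μL total → factor 3180/130 = 24.462
Step 6: 1.65 mL + 16.2 mL = 17.85 mL total → factor 17.85/1.65 = 10.818
Overall dilution factor = 3.6667 × 60 × 95.556 × 22.944 × 24.462 × 10.818 = 1.2764 × 10^8
Stock = 0.0940 ng/mL × 1.2764 × 10^8 = 1.200 × 10^7 ng/mL = 12.0 mg/mL

12.0 mg/mL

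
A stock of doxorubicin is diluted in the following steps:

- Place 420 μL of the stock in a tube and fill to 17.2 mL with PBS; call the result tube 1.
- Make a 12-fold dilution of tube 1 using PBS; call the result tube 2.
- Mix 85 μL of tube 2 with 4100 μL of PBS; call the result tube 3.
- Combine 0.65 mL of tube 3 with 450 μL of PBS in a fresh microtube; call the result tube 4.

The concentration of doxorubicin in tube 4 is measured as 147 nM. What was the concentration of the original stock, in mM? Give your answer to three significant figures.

Step 1: 420 μL brought to 17.2 mL → factor 17200/420 = 40.952
Step 2: 12-fold → factor 12
Step 3: 85 μL + 4100 μL = 4185 μL total → factor 4185/85 = 49.235
Step 4: 0.65 mL + 450 μL = 1.1 mL total → factor 1.1/0.65 = 1.6923
Overall dilution factor = 40.952 × 12 × 49.235 × 1.6923 = 40946
Stock = 147 nM × 40946 = 6.019 × 10^6 nM = 6.02 mM

6.02 mM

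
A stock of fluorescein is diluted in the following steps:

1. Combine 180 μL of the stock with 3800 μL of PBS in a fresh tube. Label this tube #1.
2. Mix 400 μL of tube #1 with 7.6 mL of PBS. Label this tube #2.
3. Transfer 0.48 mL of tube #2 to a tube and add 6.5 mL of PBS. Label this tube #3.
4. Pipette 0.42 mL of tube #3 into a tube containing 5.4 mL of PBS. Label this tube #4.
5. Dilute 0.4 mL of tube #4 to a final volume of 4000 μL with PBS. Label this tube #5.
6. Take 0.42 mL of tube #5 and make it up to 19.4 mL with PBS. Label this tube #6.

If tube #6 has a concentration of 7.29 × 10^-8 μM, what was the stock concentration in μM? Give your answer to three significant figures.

3.00 μM

Step 1: 180 μL + 3800 μL = 3980 μL total → factor 3980/180 = 22.111
Step 2: 400 μL + 7.6 mL = 8000 μL total → factor 8000/400 = 20
Step 3: 0.48 mL + 6.5 mL = 6.98 mL total → factor 6.98/0.48 = 14.542
Step 4: 0.42 mL + 5.4 mL = 5.82 mL total → factor 5.82/0.42 = 13.857
Step 5: 0.4 mL brought to 4000 μL → factor 4/0.4 = 10
Step 6: 0.42 mL brought to 19.4 mL → factor 19.4/0.42 = 46.19
Overall dilution factor = 22.111 × 20 × 14.542 × 13.857 × 10 × 46.19 = 4.1161 × 10^7
Stock = 7.29 × 10^-8 μM × 4.1161 × 10^7 = 3.00 μM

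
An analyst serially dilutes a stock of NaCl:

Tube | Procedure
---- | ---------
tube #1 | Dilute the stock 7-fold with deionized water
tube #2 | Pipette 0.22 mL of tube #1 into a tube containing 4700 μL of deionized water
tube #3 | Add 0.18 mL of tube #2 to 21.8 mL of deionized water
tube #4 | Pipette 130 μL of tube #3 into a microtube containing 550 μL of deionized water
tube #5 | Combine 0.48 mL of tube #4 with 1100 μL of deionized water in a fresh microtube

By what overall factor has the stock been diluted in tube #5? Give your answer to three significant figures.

3.29 × 10^5

Step 1: 7-fold → factor 7
Step 2: 0.22 mL + 4700 μL = 4.92 mL total → factor 4.92/0.22 = 22.364
Step 3: 0.18 mL + 21.8 mL = 21.98 mL total → factor 21.98/0.18 = 122.11
Step 4: 130 μL + 550 μL = 680 μL total → factor 680/130 = 5.2308
Step 5: 0.48 mL + 1100 μL = 1.58 mL total → factor 1.58/0.48 = 3.2917
Overall dilution factor = 7 × 22.364 × 122.11 × 5.2308 × 3.2917 = 3.2914 × 10^5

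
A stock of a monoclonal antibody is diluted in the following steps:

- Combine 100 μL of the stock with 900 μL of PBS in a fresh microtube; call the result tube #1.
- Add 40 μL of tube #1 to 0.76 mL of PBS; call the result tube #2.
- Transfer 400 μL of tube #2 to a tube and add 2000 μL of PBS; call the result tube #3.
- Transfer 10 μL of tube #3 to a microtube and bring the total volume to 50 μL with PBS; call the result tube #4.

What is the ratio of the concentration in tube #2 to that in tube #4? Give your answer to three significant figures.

30.0

Step 1: 100 μL + 900 μL = 1000 μL total → factor 1000/100 = 10
Step 2: 40 μL + 0.76 mL = 800 μL total → factor 800/40 = 20
Step 3: 400 μL + 2000 μL = 2400 μL total → factor 2400/400 = 6
Step 4: 10 μL brought to 50 μL → factor 50/10 = 5
Dilution factor to tube #2 = 200; to tube #4 = 6000
[tube #2]/[tube #4] = (factor to tube #4)/(factor to tube #2) = 6000/200 = 30.0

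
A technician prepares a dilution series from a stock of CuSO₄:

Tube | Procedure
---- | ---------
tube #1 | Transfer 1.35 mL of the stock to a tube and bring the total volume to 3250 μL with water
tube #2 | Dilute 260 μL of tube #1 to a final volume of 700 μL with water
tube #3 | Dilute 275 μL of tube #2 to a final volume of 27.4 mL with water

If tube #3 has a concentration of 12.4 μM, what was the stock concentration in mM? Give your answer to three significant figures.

Step 1: 1.35 mL brought to 3250 μL → factor 3.25/1.35 = 2.4074
Step 2: 260 μL brought to 700 μL → factor 700/260 = 2.6923
Step 3: 275 μL brought to 27.4 mL → factor 27400/275 = 99.636
Overall dilution factor = 2.4074 × 2.6923 × 99.636 = 645.79
Stock = 12.4 μM × 645.79 = 8008 μM = 8.01 mM

8.01 mM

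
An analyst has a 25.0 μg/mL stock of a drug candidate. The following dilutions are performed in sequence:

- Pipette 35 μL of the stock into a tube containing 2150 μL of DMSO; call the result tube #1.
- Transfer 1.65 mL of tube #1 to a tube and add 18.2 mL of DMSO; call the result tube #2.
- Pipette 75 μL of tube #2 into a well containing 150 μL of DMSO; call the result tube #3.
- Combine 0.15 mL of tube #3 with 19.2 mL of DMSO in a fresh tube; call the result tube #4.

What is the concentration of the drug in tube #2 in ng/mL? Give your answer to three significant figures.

Step 1: 35 μL + 2150 μL = 2185 μL total → factor 2185/35 = 62.429
Step 2: 1.65 mL + 18.2 mL = 19.85 mL total → factor 19.85/1.65 = 12.03
Dilution factor through tube #2 = 62.429 × 12.03 = 751.03
[tube #2] = 25.0 μg/mL / 751.03 = 0.03329 μg/mL = 33.3 ng/mL

33.3 ng/mL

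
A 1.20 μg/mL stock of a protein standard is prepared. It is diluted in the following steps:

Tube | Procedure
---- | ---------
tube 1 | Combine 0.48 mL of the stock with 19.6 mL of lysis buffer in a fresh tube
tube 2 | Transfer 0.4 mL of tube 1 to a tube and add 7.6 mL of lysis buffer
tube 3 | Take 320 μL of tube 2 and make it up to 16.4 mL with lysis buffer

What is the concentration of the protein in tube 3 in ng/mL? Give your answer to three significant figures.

Step 1: 0.48 mL + 19.6 mL = 20.08 mL total → factor 20.08/0.48 = 41.833
Step 2: 0.4 mL + 7.6 mL = 8 mL total → factor 8/0.4 = 20
Step 3: 320 μL brought to 16.4 mL → factor 16400/320 = 51.25
Overall dilution factor = 41.833 × 20 × 51.25 = 42879
Final = 1.20 μg/mL / 42879 = 2.799 × 10^-5 μg/mL = 0.0280 ng/mL

0.0280 ng/mL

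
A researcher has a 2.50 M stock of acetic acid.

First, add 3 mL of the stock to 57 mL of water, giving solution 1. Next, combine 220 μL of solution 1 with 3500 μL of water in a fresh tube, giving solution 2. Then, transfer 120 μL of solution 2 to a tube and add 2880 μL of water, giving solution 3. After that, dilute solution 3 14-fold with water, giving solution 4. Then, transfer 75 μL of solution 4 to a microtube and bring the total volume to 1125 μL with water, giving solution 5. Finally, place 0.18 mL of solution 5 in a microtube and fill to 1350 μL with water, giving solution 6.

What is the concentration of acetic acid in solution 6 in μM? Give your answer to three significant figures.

Step 1: 3 mL + 57 mL = 60 mL total → factor 60/3 = 20
Step 2: 220 μL + 3500 μL = 3720 μL total → factor 3720/220 = 16.909
Step 3: 120 μL + 2880 μL = 3000 μL total → factor 3000/120 = 25
Step 4: 14-fold → factor 14
Step 5: 75 μL brought to 1125 μL → factor 1125/75 = 15
Step 6: 0.18 mL brought to 1350 μL → factor 1.35/0.18 = 7.5
Overall dilution factor = 20 × 16.909 × 25 × 14 × 15 × 7.5 = 1.3316 × 10^7
Final = 2.50 M / 1.3316 × 10^7 = 1.877 × 10^-7 M = 0.188 μM

0.188 μM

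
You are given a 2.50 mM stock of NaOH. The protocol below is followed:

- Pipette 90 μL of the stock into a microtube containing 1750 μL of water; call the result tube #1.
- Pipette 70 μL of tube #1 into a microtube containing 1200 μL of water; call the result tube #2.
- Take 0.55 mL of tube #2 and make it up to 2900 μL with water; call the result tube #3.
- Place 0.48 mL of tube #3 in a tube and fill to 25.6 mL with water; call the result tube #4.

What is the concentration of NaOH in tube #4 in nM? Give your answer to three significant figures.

24.0 nM

Step 1: 90 μL + 1750 μL = 1840 μL total → factor 1840/90 = 20.444
Step 2: 70 μL + 1200 μL = 1270 μL total → factor 1270/70 = 18.143
Step 3: 0.55 mL brought to 2900 μL → factor 2.9/0.55 = 5.2727
Step 4: 0.48 mL brought to 25.6 mL → factor 25.6/0.48 = 53.333
Overall dilution factor = 20.444 × 18.143 × 5.2727 × 53.333 = 1.0431 × 10^5
Final = 2.50 mM / 1.0431 × 10^5 = 2.397 × 10^-5 mM = 24.0 nM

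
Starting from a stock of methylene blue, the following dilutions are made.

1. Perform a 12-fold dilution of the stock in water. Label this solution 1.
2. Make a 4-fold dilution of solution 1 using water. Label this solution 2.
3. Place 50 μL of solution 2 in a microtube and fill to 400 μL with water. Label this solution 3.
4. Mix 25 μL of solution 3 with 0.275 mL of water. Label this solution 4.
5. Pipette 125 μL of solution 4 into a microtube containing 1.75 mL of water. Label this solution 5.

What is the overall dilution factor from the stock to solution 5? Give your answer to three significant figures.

6.91 × 10^4

Step 1: 12-fold → factor 12
Step 2: 4-fold → factor 4
Step 3: 50 μL brought to 400 μL → factor 400/50 = 8
Step 4: 25 μL + 0.275 mL = 300 μL total → factor 300/25 = 12
Step 5: 125 μL + 1.75 mL = 1875 μL total → factor 1875/125 = 15
Overall dilution factor = 12 × 4 × 8 × 12 × 15 = 69120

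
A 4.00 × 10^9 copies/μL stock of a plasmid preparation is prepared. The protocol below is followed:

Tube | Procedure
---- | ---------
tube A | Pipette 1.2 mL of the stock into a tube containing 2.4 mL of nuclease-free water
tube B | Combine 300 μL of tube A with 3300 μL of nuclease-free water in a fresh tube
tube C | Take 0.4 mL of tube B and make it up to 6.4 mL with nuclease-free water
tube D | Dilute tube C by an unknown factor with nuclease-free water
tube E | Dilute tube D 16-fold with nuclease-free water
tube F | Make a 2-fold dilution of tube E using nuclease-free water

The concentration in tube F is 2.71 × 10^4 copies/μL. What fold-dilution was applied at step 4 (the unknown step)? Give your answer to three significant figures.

8.01-fold

Step 1: 1.2 mL + 2.4 mL = 3.6 mL total → factor 3.6/1.2 = 3
Step 2: 300 μL + 3300 μL = 3600 μL total → factor 3600/300 = 12
Step 3: 0.4 mL brought to 6.4 mL → factor 6.4/0.4 = 16
Step 4: unknown factor x
Step 5: 16-fold → factor 16
Step 6: 2-fold → factor 2
Product of known-step factors = 18432
Overall factor = 4.00 × 10^9 copies/μL / (2.71 × 10^4 copies/μL) = 1.476 × 10^5
x = 1.476 × 10^5 / 18432 = 8.01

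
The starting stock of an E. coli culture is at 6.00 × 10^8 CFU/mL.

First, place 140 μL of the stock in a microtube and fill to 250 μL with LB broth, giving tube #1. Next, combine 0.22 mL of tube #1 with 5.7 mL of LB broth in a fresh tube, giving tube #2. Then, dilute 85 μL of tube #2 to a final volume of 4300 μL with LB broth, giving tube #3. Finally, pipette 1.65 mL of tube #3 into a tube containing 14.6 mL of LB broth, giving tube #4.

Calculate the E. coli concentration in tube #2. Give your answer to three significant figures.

1.25 × 10^7 CFU/mL

Step 1: 140 μL brought to 250 μL → factor 250/140 = 1.7857
Step 2: 0.22 mL + 5.7 mL = 5.92 mL total → factor 5.92/0.22 = 26.909
Dilution factor through tube #2 = 1.7857 × 26.909 = 48.052
[tube #2] = 6.00 × 10^8 CFU/mL / 48.052 = 1.25 × 10^7 CFU/mL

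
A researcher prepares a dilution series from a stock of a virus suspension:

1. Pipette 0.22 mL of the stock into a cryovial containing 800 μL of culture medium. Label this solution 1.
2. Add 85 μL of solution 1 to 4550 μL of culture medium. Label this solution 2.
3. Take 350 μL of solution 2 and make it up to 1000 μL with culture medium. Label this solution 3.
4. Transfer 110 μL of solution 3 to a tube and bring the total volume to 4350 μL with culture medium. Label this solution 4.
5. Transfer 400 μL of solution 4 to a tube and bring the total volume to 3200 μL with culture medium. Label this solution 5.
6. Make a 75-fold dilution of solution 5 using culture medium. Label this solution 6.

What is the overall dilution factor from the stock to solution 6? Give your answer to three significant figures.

Step 1: 0.22 mL + 800 μL = 1.02 mL total → factor 1.02/0.22 = 4.6364
Step 2: 85 μL + 4550 μL = 4635 μL total → factor 4635/85 = 54.529
Step 3: 350 μL brought to 1000 μL → factor 1000/350 = 2.8571
Step 4: 110 μL brought to 4350 μL → factor 4350/110 = 39.545
Step 5: 400 μL brought to 3200 μL → factor 3200/400 = 8
Step 6: 75-fold → factor 75
Overall dilution factor = 4.6364 × 54.529 × 2.8571 × 39.545 × 8 × 75 = 1.7139 × 10^7

1.71 × 10^7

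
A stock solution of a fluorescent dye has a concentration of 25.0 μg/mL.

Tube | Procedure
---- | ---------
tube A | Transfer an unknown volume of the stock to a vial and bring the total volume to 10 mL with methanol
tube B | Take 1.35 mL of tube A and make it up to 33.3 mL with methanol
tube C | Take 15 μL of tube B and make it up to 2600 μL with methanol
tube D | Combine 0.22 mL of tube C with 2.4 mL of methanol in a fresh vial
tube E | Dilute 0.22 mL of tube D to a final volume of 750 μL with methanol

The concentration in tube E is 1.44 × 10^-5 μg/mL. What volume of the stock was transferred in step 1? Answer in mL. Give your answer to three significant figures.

Step 1: v brought to 10 mL → factor = 10 mL/v
Step 2: 1.35 mL brought to 33.3 mL → factor 33.3/1.35 = 24.667
Step 3: 15 μL brought to 2600 μL → factor 2600/15 = 173.33
Step 4: 0.22 mL + 2.4 mL = 2.62 mL total → factor 2.62/0.22 = 11.909
Step 5: 0.22 mL brought to 750 μL → factor 0.75/0.22 = 3.4091
Product of known-step factors = 1.7358 × 10^5
Overall factor = 25.0 μg/mL / (1.44 × 10^-5 μg/mL) = 1.7361 × 10^6
Step-1 factor = 1.7361 × 10^6 / 1.7358 × 10^5 = 10.002
v = 10 mL / 10.002 = 1.00 mL

1.00 mL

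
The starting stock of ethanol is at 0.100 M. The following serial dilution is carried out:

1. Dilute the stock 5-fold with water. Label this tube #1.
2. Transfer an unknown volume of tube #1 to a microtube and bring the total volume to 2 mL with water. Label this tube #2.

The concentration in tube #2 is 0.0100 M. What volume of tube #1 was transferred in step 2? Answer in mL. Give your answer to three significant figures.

Step 1: 5-fold → factor 5
Step 2: v brought to 2 mL → factor = 2 mL/v
Product of known-step factors = 5
Overall factor = 0.100 M / (0.0100 M) = 10
Step-2 factor = 10 / 5 = 2
v = 2 mL / 2 = 1.00 mL

1.00 mL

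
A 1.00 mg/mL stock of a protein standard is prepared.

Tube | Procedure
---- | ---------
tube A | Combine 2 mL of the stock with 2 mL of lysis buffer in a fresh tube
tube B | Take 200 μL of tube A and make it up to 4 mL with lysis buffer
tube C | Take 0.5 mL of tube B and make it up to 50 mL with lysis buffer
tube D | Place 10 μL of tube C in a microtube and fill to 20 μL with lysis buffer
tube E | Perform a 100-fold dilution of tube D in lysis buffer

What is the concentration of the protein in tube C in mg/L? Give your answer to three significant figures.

Step 1: 2 mL + 2 mL = 4 mL total → factor 4/2 = 2
Step 2: 200 μL brought to 4 mL → factor 4000/200 = 20
Step 3: 0.5 mL brought to 50 mL → factor 50/0.5 = 100
Dilution factor through tube C = 2 × 20 × 100 = 4000
[tube C] = 1.00 mg/mL / 4000 = 0.0002500 mg/mL = 0.250 mg/L

0.250 mg/L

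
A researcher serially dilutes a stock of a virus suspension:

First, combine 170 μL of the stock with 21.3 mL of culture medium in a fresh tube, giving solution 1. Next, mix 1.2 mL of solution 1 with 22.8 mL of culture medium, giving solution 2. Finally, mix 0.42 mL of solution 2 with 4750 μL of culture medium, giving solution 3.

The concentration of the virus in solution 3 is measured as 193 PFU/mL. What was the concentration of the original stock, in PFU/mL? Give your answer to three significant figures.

6.00 × 10^6 PFU/mL

Step 1: 170 μL + 21.3 mL = 21470 μL total → factor 21470/170 = 126.29
Step 2: 1.2 mL + 22.8 mL = 24 mL total → factor 24/1.2 = 20
Step 3: 0.42 mL + 4750 μL = 5.17 mL total → factor 5.17/0.42 = 12.31
Overall dilution factor = 126.29 × 20 × 12.31 = 31092
Stock = 193 PFU/mL × 31092 = 6.00 × 10^6 PFU/mL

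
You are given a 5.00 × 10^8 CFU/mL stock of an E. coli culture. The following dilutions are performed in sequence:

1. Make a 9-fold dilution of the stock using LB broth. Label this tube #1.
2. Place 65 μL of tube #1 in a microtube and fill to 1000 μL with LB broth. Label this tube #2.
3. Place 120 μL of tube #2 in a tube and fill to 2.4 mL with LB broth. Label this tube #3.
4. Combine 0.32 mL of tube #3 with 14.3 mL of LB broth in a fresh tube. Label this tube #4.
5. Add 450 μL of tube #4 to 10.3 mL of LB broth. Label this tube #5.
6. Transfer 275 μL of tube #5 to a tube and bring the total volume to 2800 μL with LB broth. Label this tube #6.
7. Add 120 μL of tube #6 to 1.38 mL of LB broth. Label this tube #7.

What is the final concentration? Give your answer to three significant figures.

1.30 CFU/mL

Step 1: 9-fold → factor 9
Step 2: 65 μL brought to 1000 μL → factor 1000/65 = 15.385
Step 3: 120 μL brought to 2.4 mL → factor 2400/120 = 20
Step 4: 0.32 mL + 14.3 mL = 14.62 mL total → factor 14.62/0.32 = 45.688
Step 5: 450 μL + 10.3 mL = 10750 μL total → factor 10750/450 = 23.889
Step 6: 275 μL brought to 2800 μL → factor 2800/275 = 10.182
Step 7: 120 μL + 1.38 mL = 1500 μL total → factor 1500/120 = 12.5
Overall dilution factor = 9 × 15.385 × 20 × 45.688 × 23.889 × 10.182 × 12.5 = 3.8467 × 10^8
Final = 5.00 × 10^8 CFU/mL / 3.8467 × 10^8 = 1.30 CFU/mL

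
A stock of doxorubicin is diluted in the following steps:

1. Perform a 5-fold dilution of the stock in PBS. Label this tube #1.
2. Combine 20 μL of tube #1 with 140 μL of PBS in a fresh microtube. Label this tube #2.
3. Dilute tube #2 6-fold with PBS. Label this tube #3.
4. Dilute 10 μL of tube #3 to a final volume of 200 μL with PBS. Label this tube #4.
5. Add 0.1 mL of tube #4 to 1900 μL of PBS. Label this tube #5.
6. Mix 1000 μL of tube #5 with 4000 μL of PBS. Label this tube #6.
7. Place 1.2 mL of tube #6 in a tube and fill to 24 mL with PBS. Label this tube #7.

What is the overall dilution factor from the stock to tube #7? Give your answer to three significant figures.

9.60 × 10^6

Step 1: 5-fold → factor 5
Step 2: 20 μL + 140 μL = 160 μL total → factor 160/20 = 8
Step 3: 6-fold → factor 6
Step 4: 10 μL brought to 200 μL → factor 200/10 = 20
Step 5: 0.1 mL + 1900 μL = 2 mL total → factor 2/0.1 = 20
Step 6: 1000 μL + 4000 μL = 5000 μL total → factor 5000/1000 = 5
Step 7: 1.2 mL brought to 24 mL → factor 24/1.2 = 20
Overall dilution factor = 5 × 8 × 6 × 20 × 20 × 5 × 20 = 9.6 × 10^6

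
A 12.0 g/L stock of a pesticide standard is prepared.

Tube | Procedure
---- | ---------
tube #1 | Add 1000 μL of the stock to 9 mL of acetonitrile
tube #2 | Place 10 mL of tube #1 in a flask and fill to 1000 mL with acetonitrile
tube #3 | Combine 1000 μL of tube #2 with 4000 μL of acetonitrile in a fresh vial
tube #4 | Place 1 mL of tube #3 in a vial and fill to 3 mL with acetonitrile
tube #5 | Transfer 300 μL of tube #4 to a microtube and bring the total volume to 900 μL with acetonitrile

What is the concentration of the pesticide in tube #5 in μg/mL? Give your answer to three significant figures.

Step 1: 1000 μL + 9 mL = 10000 μL total → factor 10000/1000 = 10
Step 2: 10 mL brought to 1000 mL → factor 1000/10 = 100
Step 3: 1000 μL + 4000 μL = 5000 μL total → factor 5000/1000 = 5
Step 4: 1 mL brought to 3 mL → factor 3/1 = 3
Step 5: 300 μL brought to 900 μL → factor 900/300 = 3
Overall dilution factor = 10 × 100 × 5 × 3 × 3 = 45000
Final = 12.0 g/L / 45000 = 0.0002667 g/L = 0.267 μg/mL

0.267 μg/mL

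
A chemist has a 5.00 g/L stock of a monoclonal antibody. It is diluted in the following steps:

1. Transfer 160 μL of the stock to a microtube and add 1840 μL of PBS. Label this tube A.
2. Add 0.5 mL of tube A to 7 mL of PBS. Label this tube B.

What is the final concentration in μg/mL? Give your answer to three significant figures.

26.7 μg/mL

Step 1: 160 μL + 1840 μL = 2000 μL total → factor 2000/160 = 12.5
Step 2: 0.5 mL + 7 mL = 7.5 mL total → factor 7.5/0.5 = 15
Overall dilution factor = 12.5 × 15 = 187.5
Final = 5.00 g/L / 187.5 = 0.02667 g/L = 26.7 μg/mL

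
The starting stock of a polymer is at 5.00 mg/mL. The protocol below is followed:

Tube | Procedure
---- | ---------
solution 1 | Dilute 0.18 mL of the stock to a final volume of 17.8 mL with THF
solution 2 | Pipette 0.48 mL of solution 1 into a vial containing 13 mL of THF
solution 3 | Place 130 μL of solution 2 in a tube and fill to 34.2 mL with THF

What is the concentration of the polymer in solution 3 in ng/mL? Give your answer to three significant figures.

6.84 ng/mL

Step 1: 0.18 mL brought to 17.8 mL → factor 17.8/0.18 = 98.889
Step 2: 0.48 mL + 13 mL = 13.48 mL total → factor 13.48/0.48 = 28.083
Step 3: 130 μL brought to 34.2 mL → factor 34200/130 = 263.08
Overall dilution factor = 98.889 × 28.083 × 263.08 = 7.306 × 10^5
Final = 5.00 mg/mL / 7.306 × 10^5 = 6.844 × 10^-6 mg/mL = 6.84 ng/mL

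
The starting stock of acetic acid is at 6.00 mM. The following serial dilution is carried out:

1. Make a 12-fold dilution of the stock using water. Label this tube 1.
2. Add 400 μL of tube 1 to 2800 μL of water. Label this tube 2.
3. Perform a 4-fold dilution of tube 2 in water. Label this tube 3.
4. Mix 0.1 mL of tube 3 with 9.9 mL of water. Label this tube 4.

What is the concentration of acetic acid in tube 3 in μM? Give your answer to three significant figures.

15.6 μM

Step 1: 12-fold → factor 12
Step 2: 400 μL + 2800 μL = 3200 μL total → factor 3200/400 = 8
Step 3: 4-fold → factor 4
Dilution factor through tube 3 = 12 × 8 × 4 = 384
[tube 3] = 6.00 mM / 384 = 0.01562 mM = 15.6 μM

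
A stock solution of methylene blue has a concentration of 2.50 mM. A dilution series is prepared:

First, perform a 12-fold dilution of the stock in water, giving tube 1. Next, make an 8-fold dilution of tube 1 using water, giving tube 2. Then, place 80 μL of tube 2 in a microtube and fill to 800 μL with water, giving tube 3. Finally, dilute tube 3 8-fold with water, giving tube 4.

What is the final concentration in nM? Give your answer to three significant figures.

Step 1: 12-fold → factor 12
Step 2: 8-fold → factor 8
Step 3: 80 μL brought to 800 μL → factor 800/80 = 10
Step 4: 8-fold → factor 8
Overall dilution factor = 12 × 8 × 10 × 8 = 7680
Final = 2.50 mM / 7680 = 0.0003255 mM = 326 nM

326 nM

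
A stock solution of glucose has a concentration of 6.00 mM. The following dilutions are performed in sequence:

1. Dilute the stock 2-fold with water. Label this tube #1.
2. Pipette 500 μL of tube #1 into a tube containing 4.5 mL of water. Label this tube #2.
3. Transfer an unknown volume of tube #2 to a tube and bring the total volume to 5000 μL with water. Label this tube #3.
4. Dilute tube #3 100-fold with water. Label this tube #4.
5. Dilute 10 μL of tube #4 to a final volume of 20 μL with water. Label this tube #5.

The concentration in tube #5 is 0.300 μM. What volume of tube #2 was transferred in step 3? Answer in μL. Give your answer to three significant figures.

Step 1: 2-fold → factor 2
Step 2: 500 μL + 4.5 mL = 5000 μL total → factor 5000/500 = 10
Step 3: v brought to 5000 μL → factor = 5000 μL/v
Step 4: 100-fold → factor 100
Step 5: 10 μL brought to 20 μL → factor 20/10 = 2
Product of known-step factors = 4000
Overall factor = 6.00 mM / (0.300 μM) = 20000
Step-3 factor = 20000 / 4000 = 5
v = 5000 μL / 5 = 1.00 × 10^3 μL

1.00 × 10^3 μL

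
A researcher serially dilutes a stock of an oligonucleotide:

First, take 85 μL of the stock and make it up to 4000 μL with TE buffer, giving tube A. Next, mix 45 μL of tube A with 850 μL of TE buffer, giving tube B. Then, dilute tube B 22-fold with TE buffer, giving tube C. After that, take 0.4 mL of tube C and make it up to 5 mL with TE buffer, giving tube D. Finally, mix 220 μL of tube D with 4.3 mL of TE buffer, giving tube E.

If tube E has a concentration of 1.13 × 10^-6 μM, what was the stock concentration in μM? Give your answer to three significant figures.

Step 1: 85 μL brought to 4000 μL → factor 4000/85 = 47.059
Step 2: 45 μL + 850 μL = 895 μL total → factor 895/45 = 19.889
Step 3: 22-fold → factor 22
Step 4: 0.4 mL brought to 5 mL → factor 5/0.4 = 12.5
Step 5: 220 μL + 4.3 mL = 4520 μL total → factor 4520/220 = 20.545
Overall dilution factor = 47.059 × 19.889 × 22 × 12.5 × 20.545 = 5.2881 × 10^6
Stock = 1.13 × 10^-6 μM × 5.2881 × 10^6 = 5.98 μM

5.98 μM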